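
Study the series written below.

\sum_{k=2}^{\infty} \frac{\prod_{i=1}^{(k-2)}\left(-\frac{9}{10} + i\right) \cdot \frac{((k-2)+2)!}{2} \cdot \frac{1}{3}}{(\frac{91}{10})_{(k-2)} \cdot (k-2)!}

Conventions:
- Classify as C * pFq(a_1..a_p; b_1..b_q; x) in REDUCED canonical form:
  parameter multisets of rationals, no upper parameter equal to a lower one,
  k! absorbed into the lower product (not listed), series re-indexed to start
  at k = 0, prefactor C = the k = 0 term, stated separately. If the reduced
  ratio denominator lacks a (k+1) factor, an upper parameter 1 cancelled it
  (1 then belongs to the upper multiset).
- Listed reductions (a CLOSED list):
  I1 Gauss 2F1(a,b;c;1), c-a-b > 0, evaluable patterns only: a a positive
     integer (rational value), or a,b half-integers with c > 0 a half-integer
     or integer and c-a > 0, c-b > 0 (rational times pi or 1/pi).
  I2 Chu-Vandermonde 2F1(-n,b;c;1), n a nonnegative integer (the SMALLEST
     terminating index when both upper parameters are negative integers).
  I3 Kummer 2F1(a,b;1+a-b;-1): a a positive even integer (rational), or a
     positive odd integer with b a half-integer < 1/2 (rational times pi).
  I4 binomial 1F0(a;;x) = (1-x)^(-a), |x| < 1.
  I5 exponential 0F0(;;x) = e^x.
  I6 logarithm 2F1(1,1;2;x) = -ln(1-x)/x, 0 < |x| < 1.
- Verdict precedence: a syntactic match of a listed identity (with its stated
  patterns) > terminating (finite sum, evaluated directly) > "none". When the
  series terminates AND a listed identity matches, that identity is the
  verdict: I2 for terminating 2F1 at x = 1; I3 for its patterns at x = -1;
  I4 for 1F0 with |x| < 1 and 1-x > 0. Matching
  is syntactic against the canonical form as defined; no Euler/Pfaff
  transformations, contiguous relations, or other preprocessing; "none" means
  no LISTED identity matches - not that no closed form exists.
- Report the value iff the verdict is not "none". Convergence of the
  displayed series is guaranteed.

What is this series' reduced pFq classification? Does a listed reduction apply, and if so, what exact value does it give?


Canonical form: C = \frac{1}{3} times 2F1 with upper {\frac{1}{10}, 3}, lower {\frac{91}{10}}, x = 1. Verdict: Gauss's theorem (I1) applies (x = 1: the Gamma ratio telescopes since c-a-b = 6 > 0 and a = 3 in Z>0). Value: \frac{38979}{112000}.

Key step: from the first term \frac{1}{3}: the factorial ratio (prefactor 1/3) (k+a-1)!/(a-1)! is a rising factorial (a)_k.
Consecutive-term ratio: r(k) = 1 * (k+\frac{1}{10}) (k+3) / [(k+\frac{91}{10}) (k+1)] - rational in k. x = 1; t_0 = \frac{1}{3}; negate the roots.


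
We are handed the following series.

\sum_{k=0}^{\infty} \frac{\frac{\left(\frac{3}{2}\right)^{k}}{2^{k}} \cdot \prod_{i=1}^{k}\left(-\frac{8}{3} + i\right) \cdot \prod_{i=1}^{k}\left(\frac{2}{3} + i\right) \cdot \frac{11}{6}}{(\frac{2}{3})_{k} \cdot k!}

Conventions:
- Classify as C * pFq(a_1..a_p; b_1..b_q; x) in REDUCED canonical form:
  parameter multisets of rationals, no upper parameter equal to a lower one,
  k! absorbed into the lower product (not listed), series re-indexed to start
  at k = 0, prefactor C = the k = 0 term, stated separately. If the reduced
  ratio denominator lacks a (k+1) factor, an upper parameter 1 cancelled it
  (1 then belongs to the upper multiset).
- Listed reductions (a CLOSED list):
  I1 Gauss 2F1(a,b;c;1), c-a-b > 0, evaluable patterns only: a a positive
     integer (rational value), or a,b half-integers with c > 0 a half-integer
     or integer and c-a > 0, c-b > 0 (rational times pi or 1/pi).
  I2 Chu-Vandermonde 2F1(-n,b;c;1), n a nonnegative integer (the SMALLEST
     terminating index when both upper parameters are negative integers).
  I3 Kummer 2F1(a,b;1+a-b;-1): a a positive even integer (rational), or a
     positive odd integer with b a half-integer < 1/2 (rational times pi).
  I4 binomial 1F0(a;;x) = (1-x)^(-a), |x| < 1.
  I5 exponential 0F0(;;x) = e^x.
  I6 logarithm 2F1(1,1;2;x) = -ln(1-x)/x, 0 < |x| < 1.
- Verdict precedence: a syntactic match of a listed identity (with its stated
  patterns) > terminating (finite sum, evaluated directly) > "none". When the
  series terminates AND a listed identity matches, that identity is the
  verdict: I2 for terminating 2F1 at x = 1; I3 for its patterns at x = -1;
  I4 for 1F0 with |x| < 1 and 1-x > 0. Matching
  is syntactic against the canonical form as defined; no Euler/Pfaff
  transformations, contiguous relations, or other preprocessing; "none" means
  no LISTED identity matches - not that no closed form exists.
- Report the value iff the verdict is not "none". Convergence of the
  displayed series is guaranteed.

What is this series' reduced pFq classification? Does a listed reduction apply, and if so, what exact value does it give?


x = \frac{3}{4} here; the reduced form reads 2F1, upper {-\frac{5}{3}, \frac{5}{3}}, lower {\frac{2}{3}}, C = \frac{11}{6}. Verdict: none. A 2F1 with upper {-\frac{5}{3}, \frac{5}{3}} fits none of I1-I6 at x = \frac{3}{4}; the sum runs forever.

First insight: t_0 = \frac{11}{6} here, and the running product (C = 11/6) telescopes to a rising factorial.
Step ratio: r(k) = \frac{3}{4} * (k-\frac{5}{3}) (k+\frac{5}{3}) / [(k+\frac{2}{3}) (k+1)] - poly over poly, x = \frac{3}{4} from leading terms; C = \frac{11}{6} at k = 0.


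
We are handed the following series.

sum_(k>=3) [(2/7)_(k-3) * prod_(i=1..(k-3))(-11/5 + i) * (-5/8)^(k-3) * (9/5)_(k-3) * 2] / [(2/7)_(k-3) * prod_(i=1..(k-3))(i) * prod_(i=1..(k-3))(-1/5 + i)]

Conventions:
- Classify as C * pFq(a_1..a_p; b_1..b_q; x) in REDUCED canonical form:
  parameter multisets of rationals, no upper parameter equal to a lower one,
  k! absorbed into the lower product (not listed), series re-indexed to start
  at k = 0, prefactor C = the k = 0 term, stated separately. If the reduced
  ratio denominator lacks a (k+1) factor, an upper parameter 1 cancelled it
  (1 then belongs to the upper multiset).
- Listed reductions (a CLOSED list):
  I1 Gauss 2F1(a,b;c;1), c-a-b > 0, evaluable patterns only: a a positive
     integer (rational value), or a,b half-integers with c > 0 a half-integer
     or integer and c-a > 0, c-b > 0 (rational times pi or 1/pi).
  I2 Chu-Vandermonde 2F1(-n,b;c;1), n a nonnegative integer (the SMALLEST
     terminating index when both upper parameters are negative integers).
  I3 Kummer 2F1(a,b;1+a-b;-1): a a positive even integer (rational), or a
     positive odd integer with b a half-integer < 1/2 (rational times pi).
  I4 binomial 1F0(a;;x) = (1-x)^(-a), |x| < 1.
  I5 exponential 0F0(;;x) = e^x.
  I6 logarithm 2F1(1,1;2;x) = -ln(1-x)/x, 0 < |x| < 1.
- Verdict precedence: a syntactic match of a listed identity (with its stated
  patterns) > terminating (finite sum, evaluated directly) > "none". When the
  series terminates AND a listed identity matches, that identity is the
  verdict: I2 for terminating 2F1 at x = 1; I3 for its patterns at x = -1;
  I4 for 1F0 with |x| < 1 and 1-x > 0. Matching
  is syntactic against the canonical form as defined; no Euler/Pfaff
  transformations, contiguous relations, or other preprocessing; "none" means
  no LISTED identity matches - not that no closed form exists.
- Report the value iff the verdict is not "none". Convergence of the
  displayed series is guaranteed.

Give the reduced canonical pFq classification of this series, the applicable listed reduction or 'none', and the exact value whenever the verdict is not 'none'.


Canonical form: C = 2 times 2F1 with upper {-6/5, 9/5}, lower {4/5}, x = -5/8. Verdict: none - this 2F1 at x = -5/8 matches no listed pattern, and upper {-6/5, 9/5} holds no stopper.

The tell: t_0 = 2 here, and the lower running product (C = 2) is a rising factorial.
Adjacent-term ratio: r(k) = (-5/8) * (k-6/5) (k+9/5) / [(k+4/5) (k+1)] - rational in k, leading ratio (-5/8); with t_0 = 2, classification follows.


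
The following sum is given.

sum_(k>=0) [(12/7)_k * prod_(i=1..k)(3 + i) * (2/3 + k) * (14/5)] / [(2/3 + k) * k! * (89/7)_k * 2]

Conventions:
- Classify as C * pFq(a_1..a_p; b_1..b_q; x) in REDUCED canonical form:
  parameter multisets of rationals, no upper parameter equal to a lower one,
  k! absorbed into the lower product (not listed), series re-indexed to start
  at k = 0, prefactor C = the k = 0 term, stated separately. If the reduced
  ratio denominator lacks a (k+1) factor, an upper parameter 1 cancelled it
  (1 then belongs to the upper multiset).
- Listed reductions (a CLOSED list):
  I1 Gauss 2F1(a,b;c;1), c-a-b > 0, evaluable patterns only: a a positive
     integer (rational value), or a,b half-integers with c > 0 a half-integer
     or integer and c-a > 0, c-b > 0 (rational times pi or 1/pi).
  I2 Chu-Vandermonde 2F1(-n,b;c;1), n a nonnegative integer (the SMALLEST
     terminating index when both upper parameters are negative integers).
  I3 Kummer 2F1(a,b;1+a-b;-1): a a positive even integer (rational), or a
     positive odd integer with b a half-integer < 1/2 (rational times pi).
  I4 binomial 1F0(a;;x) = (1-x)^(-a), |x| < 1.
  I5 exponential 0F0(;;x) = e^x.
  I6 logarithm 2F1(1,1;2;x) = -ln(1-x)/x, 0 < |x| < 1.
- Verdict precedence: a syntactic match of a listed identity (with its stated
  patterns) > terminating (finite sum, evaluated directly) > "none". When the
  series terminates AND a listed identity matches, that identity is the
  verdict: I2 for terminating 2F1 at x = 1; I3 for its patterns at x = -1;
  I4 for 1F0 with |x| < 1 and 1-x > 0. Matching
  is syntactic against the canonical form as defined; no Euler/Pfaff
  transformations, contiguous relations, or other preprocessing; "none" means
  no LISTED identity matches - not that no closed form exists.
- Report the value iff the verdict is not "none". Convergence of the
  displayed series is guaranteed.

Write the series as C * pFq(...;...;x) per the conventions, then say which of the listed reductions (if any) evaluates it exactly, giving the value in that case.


x = 1 here; the reduced form reads 2F1, upper {12/7, 4}, lower {89/7}, C = 7/5. Verdict at x = 1: the Gauss summation I1 matches (x = 1: the Gamma ratio telescopes since c-a-b = 7 > 0 and a = 4 in Z>0). Exact value: 42517/14406.

First insight: t_0 = 7/5 here, and the running product (C = 7/5, x = 1) telescopes to a rising factorial.
Term ratio: r(k) = 1 * (k+12/7) (k+4) / [(k+89/7) (k+1)] ; factor over Q: parameters, x = 1, and C = 7/5.


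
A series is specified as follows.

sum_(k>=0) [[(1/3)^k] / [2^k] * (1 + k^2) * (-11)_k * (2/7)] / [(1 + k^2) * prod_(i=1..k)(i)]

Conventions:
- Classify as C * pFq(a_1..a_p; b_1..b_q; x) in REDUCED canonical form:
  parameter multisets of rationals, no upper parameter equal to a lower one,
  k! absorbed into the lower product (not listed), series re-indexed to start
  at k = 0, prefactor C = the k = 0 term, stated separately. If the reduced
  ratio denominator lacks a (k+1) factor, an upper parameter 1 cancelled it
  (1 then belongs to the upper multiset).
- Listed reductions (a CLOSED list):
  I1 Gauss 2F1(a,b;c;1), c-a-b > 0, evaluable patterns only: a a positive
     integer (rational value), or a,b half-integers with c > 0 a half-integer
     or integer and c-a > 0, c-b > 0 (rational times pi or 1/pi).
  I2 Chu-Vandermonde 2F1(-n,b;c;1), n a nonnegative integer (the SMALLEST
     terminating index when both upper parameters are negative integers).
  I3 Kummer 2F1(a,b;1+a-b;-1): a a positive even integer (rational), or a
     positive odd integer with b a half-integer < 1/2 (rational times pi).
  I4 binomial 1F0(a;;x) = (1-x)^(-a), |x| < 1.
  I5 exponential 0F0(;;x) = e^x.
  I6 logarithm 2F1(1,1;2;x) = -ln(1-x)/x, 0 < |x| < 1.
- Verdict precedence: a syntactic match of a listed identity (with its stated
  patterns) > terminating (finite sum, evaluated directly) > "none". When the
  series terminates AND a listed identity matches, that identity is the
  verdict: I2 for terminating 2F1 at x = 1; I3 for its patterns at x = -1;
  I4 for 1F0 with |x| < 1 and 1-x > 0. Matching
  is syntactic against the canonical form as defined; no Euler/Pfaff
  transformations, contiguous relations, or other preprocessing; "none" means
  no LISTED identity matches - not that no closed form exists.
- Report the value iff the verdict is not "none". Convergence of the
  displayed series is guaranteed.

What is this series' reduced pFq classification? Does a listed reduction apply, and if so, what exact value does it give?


Prefactor 2/7, argument 1/6: 1F0 with upper {-11} over lower {-}. Verdict: the I4 binomial reduction matches (the 1F0 binomial series: exponent 11, x = 1/6). Sum: 48828125/1269789696.

The tell: x = (1/6) and the product of the first k integers (C = 2/7, x = 1/6) is k!.
Adjacent-term ratio: r(k) = (1/6) * (k-11) / [(k+1)] - poly over poly, x = (1/6) from leading terms; C = 2/7 at k = 0.


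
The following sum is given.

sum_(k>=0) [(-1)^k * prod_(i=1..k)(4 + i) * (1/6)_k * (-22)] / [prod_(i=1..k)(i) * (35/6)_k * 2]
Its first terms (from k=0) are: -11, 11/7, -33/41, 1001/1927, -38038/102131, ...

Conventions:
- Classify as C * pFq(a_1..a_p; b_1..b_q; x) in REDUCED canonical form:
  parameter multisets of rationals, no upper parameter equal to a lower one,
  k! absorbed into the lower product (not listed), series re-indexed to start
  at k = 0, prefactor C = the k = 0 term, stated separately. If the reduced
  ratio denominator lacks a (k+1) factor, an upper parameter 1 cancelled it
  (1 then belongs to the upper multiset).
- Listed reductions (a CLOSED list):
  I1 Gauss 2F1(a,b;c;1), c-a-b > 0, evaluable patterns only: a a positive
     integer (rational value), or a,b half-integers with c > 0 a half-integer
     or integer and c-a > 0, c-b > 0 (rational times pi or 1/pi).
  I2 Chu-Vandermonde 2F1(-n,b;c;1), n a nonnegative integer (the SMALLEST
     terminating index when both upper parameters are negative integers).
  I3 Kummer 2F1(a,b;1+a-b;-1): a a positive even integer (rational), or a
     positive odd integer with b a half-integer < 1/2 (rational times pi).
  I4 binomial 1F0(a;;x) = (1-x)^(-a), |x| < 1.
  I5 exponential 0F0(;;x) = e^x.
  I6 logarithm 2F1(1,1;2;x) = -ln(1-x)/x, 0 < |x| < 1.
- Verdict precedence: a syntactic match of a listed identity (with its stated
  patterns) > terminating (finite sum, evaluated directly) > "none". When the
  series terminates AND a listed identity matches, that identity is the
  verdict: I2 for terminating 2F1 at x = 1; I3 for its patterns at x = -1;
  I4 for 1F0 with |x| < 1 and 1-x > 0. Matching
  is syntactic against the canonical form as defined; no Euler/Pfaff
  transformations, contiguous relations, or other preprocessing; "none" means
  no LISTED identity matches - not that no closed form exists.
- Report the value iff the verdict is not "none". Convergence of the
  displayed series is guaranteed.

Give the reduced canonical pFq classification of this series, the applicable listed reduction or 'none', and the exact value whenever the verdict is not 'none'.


This is -11 * 2F1(1/6, 5; 35/6; -1) in reduced canonical form. Verdict: none. Every listed pattern misses the 2F1 form at -1, upper {1/6, 5}.

Key observation: t_0 = -11 here, and the constant factors (prefactor -11) combine into one prefactor.
Consecutive-term ratio: r(k) = (-1) * (k+1/6) (k+5) / [(k+35/6) (k+1)] - poly over poly, x = (-1) from leading terms; C = -11 at k = 0.


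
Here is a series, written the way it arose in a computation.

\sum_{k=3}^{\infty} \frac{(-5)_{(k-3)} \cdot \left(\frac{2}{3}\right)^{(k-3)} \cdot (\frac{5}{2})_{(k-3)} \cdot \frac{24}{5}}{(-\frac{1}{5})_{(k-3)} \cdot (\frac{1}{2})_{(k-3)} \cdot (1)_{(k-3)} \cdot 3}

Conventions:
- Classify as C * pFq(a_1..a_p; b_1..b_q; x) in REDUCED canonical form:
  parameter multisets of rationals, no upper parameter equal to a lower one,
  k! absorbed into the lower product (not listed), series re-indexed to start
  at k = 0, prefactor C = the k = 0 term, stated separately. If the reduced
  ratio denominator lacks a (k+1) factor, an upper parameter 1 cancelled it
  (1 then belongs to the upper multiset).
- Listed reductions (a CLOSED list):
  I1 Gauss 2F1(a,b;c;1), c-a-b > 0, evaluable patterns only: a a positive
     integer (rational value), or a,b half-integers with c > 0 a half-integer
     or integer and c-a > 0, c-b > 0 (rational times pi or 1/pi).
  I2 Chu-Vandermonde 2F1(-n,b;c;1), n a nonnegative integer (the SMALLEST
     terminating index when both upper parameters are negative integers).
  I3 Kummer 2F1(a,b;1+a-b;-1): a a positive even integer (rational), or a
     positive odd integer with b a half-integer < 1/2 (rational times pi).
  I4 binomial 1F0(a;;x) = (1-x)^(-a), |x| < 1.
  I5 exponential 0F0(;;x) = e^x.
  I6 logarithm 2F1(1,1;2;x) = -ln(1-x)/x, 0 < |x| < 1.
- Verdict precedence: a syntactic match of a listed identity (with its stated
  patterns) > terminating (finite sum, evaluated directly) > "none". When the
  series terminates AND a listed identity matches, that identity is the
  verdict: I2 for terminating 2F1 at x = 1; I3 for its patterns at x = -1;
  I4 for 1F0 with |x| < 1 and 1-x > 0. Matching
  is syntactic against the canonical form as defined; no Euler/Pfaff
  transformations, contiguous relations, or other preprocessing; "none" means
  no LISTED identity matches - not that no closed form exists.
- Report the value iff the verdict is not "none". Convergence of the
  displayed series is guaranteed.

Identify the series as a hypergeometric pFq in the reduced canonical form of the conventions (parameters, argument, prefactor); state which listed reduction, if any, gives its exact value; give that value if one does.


Prefactor \frac{8}{5}, argument \frac{2}{3}: 2F2 with upper {-5, \frac{5}{2}} over lower {-\frac{1}{5}, \frac{1}{2}}. Verdict: terminating - upper parameter -5 makes this a finite sum (last index 5), evaluated exactly. Value: -\frac{433237096}{4363065}.

Structural cue: x = \frac{2}{3} and (1)_k (C = 8/5) is k! itself.
Adjacent-term ratio: r(k) = \frac{2}{3} * (k-5) (k+\frac{5}{2}) / [(k-\frac{1}{5}) (k+\frac{1}{2}) (k+1)] - rational; roots negated = parameters, x = \frac{2}{3}, C = \frac{8}{5}.


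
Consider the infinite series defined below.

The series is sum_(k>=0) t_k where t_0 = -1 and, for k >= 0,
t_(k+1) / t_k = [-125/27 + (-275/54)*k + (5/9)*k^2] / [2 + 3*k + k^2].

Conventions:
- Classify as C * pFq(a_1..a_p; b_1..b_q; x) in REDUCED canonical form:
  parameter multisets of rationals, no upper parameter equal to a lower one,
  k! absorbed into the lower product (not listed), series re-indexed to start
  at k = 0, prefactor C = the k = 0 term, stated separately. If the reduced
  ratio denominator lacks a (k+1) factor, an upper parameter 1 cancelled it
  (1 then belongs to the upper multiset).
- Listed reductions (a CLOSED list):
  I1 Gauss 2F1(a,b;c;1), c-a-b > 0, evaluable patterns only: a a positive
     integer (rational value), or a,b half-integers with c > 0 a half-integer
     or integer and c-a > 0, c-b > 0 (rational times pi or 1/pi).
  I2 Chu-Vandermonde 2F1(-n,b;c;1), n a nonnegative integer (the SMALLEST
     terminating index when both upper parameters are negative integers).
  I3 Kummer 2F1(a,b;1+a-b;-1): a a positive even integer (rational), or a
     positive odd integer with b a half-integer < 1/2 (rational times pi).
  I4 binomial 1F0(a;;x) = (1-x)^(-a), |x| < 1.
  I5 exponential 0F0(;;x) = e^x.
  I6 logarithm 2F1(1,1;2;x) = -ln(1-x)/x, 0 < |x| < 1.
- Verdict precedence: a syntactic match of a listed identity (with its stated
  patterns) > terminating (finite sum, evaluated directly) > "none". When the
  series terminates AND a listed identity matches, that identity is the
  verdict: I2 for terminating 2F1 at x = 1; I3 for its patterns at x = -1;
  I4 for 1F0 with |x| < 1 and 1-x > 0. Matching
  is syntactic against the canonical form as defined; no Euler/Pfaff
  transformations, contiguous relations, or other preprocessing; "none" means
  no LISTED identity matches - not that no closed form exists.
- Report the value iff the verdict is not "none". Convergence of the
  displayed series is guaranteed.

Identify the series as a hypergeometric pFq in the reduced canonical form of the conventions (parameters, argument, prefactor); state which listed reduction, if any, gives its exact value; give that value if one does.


At argument 5/9: a 2F1 with upper {-10, 5/6}, lower {2}, scaled by C = -1. Verdict: terminating. With -10 upstairs the series is a 11-term polynomial sum; evaluated term by term. Sum: -1023720097002846990311/4371823119477393063936.

First insight: t_0 = -1 here, and roots of the ratio polynomials (C = -1, x = 5/9) are the negated parameters.
Ratio: r(k) = (5/9) * (k-10) (k+5/6) / [(k+2) (k+1)] - rational in k, leading ratio (5/9); with t_0 = -1, classification follows.


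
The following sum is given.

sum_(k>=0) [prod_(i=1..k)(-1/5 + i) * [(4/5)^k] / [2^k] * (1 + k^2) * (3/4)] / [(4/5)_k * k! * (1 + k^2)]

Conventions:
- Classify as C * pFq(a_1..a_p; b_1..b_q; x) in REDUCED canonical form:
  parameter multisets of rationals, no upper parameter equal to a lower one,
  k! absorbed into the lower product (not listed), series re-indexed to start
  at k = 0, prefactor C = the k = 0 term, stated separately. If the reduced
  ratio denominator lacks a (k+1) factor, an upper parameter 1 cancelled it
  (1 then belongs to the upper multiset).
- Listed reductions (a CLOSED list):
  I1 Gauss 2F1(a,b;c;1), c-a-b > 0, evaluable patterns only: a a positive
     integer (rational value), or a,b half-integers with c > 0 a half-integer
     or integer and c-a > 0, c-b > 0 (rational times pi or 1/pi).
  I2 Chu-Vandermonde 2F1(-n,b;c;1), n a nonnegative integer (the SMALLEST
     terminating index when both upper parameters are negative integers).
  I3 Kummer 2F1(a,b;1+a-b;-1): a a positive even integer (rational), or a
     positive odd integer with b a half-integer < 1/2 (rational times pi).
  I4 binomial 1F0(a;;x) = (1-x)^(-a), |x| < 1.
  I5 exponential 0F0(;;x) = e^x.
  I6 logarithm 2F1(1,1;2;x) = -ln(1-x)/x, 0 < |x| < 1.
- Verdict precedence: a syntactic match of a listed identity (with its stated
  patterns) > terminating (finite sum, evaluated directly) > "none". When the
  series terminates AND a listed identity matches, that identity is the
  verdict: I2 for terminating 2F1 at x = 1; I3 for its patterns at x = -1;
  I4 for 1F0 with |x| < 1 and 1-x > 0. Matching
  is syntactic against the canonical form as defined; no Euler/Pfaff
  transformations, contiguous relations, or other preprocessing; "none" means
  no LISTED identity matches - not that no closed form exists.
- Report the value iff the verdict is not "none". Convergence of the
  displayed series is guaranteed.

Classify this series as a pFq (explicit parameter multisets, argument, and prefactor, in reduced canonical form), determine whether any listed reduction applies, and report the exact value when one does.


Structural cue: t_0 being 3/4, striking the common factor k^2 + 1 reduces the term (C = 3/4, x = 2/5).
Term ratio: r(k) = (2/5) * 1 / [(k+1)] - rational in k, leading ratio (2/5); with t_0 = 3/4, classification follows.

With C = 3/4: the canonical form is 0F0(-; -; 2/5). Verdict (x = 2/5): the exponential series (I5) applies (the 0F0 exponential series at x = 2/5). Sum: (3/4) * e^(2/5).


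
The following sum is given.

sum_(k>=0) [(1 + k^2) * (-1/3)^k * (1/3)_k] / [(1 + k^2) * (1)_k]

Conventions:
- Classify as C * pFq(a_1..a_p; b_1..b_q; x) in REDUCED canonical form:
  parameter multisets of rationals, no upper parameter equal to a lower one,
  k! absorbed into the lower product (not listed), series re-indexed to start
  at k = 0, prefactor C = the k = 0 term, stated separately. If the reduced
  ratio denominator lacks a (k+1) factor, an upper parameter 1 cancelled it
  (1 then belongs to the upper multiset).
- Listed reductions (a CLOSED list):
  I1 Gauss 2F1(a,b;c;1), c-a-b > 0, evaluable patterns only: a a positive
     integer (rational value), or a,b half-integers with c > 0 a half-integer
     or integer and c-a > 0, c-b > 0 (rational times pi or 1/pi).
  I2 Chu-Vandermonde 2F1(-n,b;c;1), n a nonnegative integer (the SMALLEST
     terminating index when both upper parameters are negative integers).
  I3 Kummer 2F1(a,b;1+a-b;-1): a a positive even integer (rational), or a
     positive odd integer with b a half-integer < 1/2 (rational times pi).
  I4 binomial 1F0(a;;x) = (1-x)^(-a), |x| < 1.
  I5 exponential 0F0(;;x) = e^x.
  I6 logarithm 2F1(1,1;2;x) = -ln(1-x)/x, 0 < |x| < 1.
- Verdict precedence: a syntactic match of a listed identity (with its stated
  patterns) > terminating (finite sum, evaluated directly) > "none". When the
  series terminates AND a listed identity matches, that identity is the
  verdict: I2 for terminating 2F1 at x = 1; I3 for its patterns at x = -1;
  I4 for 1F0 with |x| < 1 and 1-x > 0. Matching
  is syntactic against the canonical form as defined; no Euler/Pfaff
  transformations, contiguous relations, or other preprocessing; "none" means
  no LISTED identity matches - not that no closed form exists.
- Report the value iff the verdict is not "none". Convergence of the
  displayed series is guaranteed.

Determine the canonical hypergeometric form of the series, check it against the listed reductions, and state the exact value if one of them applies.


Structural cue: with t_0 = 1, the factor k^2 + 1 cancels (top and bottom), leaving C = 1.
Consecutive-term ratio: r(k) = (-1/3) * (k+1/3) / [(k+1)] - rational in k, leading ratio (-1/3); with t_0 = 1, classification follows.

Classification (C = 1): 1F0 with upper {1/3}, lower {-}, argument x = -1/3. Verdict: this is binomial (I4) (the 1F0 binomial series: exponent -1/3, x = -1/3). Its exact value is (4/3)^(-1/3).


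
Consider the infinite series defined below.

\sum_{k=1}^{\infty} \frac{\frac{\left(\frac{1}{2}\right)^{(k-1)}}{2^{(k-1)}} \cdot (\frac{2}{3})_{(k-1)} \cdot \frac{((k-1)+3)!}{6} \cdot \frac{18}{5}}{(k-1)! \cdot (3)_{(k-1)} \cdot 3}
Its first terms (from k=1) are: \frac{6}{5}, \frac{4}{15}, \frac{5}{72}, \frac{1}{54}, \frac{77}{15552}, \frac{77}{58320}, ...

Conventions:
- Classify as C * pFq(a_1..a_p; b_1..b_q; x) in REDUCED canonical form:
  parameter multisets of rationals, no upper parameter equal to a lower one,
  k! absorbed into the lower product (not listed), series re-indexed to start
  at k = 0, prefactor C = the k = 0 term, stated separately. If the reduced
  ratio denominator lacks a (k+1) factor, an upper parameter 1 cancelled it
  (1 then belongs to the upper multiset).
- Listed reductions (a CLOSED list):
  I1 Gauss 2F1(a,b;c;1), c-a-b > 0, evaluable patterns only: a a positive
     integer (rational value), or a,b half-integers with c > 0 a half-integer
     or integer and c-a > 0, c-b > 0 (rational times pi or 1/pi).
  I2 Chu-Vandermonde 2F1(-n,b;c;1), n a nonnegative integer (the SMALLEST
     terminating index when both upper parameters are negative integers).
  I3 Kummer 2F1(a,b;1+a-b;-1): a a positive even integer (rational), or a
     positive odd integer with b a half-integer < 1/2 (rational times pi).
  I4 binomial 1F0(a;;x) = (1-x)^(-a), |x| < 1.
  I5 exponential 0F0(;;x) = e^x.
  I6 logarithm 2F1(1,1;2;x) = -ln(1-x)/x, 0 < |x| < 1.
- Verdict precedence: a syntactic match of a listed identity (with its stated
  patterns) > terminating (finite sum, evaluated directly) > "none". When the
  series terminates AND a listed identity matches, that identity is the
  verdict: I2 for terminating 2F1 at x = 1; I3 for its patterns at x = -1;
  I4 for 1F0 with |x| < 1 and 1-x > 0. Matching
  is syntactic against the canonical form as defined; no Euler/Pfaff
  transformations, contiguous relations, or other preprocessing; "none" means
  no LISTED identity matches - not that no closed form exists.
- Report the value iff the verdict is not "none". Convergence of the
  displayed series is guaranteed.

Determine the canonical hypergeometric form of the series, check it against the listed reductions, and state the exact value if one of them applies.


The tell: t_0 being \frac{6}{5}, the factorial ratio (C = 6/5, x = 1/4) (k+a-1)!/(a-1)! is a rising factorial (a)_k.
Ratio: r(k) = \frac{1}{4} * (k+\frac{2}{3}) (k+4) / [(k+3) (k+1)] - rational in k, leading ratio \frac{1}{4}; with t_0 = \frac{6}{5}, classification follows.

Reduced: x = \frac{1}{4}, 2F1, upper = {\frac{2}{3}, 4}, lower = {3}, C = \frac{6}{5}. Verdict: no listed reduction: x = \frac{1}{4} and upper {\frac{2}{3}, 4} fail every I1-I6 pattern.


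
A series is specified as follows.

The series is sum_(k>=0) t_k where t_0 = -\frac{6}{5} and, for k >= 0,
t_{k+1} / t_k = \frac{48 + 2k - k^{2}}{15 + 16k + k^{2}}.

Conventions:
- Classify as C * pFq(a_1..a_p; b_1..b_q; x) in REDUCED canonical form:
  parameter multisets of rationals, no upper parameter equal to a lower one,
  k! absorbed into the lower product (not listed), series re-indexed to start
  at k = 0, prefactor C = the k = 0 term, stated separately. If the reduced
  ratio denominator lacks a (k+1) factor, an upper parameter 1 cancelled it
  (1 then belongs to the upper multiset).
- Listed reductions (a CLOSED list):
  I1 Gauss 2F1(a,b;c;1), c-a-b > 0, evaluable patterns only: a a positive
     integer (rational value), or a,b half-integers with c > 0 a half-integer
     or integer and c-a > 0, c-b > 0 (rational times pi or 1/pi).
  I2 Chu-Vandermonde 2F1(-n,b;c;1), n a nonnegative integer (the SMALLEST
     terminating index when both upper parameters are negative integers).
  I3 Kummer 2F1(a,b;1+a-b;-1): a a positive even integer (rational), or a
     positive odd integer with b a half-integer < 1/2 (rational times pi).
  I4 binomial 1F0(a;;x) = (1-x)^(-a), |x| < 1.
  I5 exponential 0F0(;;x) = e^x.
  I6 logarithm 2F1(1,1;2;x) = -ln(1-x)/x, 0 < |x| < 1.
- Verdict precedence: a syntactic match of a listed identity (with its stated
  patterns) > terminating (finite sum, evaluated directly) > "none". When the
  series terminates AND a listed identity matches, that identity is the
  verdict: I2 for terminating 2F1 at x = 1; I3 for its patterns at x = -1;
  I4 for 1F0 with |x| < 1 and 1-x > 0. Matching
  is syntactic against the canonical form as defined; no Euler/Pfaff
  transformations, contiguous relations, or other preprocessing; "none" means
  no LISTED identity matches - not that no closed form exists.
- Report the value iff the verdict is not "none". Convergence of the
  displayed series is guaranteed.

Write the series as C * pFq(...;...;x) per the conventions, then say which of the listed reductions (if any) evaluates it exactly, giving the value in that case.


First insight: from the first term -\frac{6}{5}: roots of the ratio polynomials (prefactor -6/5) are the negated parameters.
Term ratio: r(k) = -1 * (k-8) (k+6) / [(k+15) (k+1)] - rational in k. x = -1; t_0 = -\frac{6}{5}; negate the roots.

x = -1 here; the reduced form reads 2F1, upper {-8, 6}, lower {15}, C = -\frac{6}{5}. Verdict at x = -1: the Kummer evaluation I3 matches (x = -1; c = 15 equals 1+a-b for upper {-8, 6}: listed pattern). Exact value: -\frac{546}{25}.


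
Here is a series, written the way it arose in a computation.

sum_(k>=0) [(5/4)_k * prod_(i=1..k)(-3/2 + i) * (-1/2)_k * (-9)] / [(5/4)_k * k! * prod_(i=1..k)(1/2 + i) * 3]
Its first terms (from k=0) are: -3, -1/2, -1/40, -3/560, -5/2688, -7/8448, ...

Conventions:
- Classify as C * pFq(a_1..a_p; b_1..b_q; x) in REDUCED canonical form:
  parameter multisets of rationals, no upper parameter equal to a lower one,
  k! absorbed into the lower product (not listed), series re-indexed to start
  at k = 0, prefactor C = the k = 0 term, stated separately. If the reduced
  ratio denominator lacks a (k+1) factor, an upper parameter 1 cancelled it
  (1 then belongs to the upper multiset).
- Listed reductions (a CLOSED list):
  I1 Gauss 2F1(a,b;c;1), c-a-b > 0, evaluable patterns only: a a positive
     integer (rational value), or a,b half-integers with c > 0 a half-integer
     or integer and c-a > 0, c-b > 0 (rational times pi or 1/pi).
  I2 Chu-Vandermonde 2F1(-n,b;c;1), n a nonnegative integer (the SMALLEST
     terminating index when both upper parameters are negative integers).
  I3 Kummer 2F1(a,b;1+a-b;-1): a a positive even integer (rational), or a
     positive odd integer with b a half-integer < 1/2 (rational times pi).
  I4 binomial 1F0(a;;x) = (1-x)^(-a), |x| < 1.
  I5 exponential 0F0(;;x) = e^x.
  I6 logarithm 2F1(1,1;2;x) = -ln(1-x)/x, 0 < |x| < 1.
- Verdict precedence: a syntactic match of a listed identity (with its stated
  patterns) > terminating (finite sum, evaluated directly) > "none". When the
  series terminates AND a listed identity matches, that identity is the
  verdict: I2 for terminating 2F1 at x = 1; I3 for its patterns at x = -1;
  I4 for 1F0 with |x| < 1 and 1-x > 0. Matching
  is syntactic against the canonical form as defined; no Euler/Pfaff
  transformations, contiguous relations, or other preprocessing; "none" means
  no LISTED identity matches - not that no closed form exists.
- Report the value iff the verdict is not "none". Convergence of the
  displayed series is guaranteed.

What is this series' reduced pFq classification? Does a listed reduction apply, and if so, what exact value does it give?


Classification (C = -3): 2F1 with upper {-1/2, -1/2}, lower {3/2}, argument x = 1. Verdict at x = 1: the half-integer Gauss pattern (I1) matches (x = 1; upper {-1/2, -1/2} half-integers, c = 3/2 in the evaluable pattern). Hence: (-9/8) * pi.

First insight: t_0 = -3 here, and the running product (prefactor -3) telescopes to a rising factorial.
Consecutive-term ratio: r(k) = 1 * (k-1/2) (k-1/2) / [(k+3/2) (k+1)] ; factor over Q: parameters, x = 1, and C = -3.


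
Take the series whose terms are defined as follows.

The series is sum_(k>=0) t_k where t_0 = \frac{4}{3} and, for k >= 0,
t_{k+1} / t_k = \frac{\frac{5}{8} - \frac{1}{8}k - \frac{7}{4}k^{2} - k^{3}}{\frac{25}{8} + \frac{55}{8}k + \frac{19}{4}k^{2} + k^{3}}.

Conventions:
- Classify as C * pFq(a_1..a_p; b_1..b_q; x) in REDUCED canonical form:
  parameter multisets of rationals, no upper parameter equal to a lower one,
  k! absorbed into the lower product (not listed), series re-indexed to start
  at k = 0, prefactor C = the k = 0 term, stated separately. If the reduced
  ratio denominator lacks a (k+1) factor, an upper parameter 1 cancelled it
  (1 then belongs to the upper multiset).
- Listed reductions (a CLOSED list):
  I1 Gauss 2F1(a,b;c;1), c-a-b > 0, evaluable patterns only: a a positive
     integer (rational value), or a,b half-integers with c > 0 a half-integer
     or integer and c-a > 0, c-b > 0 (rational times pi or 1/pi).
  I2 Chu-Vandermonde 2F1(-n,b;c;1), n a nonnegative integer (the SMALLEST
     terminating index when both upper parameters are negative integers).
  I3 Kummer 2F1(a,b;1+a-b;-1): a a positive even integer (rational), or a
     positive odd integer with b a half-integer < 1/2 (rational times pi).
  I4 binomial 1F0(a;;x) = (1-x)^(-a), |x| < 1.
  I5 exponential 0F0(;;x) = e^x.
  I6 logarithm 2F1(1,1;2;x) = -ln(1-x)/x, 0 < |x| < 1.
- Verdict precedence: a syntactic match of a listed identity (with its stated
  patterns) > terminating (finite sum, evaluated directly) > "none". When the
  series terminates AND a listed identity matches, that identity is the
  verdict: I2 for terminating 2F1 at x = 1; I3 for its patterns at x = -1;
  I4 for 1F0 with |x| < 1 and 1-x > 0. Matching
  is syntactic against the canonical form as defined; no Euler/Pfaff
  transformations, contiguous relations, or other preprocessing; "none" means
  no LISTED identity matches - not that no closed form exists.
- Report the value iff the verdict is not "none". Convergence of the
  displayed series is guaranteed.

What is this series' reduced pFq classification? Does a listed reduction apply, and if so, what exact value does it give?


With C = \frac{4}{3}: the canonical form is 2F1(-\frac{1}{2}, 1; \frac{5}{2}; -1). Verdict (x = -1): the Kummer evaluation I3 applies (x = -1; c = \frac{5}{2} equals 1+a-b for upper {-\frac{1}{2}, 1}: listed pattern). Value: \frac{1}{2} \cdot \pi.

First insight: t_0 = \frac{4}{3} here, and the parameter 5/4 appears in both the upper and lower lists and cancels.
Ratio: r(k) = -1 * (k-\frac{1}{2}) (k+1) / [(k+\frac{5}{2}) (k+1)] - rational; roots negated = parameters, x = -1, C = \frac{4}{3}.


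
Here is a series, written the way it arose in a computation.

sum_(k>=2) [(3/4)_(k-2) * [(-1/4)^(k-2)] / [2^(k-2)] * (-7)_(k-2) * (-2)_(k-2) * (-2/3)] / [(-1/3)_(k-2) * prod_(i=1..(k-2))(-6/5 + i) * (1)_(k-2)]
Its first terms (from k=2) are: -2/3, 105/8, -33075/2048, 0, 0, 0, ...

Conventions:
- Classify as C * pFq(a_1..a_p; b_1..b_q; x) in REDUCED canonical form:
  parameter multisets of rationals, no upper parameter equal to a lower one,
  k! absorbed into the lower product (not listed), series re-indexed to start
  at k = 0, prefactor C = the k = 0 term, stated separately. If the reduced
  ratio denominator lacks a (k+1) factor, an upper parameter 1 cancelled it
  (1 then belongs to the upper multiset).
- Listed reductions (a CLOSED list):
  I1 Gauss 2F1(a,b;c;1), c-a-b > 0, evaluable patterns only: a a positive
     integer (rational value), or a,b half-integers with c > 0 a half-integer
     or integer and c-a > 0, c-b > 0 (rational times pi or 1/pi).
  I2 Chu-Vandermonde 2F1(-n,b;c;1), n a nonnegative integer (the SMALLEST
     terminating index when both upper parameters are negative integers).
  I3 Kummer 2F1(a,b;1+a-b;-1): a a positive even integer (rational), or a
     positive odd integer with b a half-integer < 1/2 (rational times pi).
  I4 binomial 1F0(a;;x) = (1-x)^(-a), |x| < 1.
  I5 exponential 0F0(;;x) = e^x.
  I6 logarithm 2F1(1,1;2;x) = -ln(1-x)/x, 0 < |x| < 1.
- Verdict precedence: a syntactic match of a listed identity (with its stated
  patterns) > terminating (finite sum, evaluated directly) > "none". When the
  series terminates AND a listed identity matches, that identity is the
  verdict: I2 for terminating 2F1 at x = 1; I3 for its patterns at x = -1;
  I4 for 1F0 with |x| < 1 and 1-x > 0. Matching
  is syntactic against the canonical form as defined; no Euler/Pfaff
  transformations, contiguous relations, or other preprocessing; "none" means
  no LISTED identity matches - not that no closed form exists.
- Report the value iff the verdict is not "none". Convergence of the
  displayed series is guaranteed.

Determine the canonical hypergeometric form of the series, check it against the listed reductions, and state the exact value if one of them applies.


The series (x = -1/8) is 3F2: upper {-7, -2, 3/4}, lower {-1/3, -1/5}, prefactor -2/3. Verdict: terminating - no listed pattern fits, but -2 in the upper list cuts the series at k = 2; direct evaluation. Exact value: -22681/6144.

First insight: t_0 = -2/3 here, and (1)_k (C = -2/3) is k! itself.
Ratio: r(k) = (-1/8) * (k-7) (k-2) (k+3/4) / [(k-1/3) (k-1/5) (k+1)] - rational in k. x = (-1/8); t_0 = -2/3; negate the roots.


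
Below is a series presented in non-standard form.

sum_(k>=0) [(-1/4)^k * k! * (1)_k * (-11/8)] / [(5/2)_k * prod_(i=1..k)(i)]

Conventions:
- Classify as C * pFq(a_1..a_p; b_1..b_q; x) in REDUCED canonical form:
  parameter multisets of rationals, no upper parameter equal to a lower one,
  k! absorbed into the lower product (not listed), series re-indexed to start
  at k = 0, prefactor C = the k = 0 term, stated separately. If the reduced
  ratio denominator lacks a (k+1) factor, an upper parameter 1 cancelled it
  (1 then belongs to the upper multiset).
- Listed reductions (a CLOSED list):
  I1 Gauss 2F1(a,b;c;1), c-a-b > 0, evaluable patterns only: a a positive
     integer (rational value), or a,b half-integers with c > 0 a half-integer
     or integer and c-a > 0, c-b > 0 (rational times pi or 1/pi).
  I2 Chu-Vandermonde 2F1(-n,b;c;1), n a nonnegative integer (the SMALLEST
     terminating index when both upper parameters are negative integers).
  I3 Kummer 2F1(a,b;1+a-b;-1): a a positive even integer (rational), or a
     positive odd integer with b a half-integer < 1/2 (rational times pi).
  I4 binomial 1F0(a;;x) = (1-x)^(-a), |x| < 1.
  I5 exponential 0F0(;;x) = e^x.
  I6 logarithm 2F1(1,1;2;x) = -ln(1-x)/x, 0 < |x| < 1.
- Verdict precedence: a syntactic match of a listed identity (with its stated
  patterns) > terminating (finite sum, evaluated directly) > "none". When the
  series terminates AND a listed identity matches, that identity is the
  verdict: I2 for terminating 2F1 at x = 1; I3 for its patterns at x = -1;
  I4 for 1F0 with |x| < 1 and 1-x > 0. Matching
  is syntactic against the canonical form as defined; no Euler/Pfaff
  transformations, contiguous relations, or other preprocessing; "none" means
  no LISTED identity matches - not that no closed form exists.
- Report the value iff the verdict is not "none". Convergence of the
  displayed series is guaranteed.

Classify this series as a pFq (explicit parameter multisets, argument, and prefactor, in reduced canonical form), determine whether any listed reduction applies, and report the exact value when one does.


Canonical form: C = -11/8 times 2F1 with upper {1, 1}, lower {5/2}, x = -1/4. Verdict: no listed reduction: x = -1/4 and upper {1, 1} fail every I1-I6 pattern.

Key observation: t_0 = -11/8 here, and the factorial ratio (prefactor -11/8) (k+a-1)!/(a-1)! is a rising factorial (a)_k.
Ratio: r(k) = (-1/4) * (k+1) (k+1) / [(k+5/2) (k+1)] - rational; roots negated = parameters, x = (-1/4), C = -11/8.
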